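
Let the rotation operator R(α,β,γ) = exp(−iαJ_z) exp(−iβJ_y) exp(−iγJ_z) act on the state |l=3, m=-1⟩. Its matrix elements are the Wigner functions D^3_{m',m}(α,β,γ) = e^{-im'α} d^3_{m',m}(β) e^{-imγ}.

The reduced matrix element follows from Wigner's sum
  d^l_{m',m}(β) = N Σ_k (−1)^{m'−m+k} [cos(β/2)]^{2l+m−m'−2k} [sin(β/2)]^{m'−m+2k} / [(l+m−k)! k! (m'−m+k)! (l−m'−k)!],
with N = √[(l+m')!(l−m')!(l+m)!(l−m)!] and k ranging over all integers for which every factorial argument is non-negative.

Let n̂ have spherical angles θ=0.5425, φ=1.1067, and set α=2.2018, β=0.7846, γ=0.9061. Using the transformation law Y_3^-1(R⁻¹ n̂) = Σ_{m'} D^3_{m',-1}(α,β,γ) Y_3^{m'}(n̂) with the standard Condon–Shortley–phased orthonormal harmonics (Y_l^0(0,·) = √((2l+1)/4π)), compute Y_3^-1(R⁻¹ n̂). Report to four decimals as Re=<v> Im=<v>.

Need the full column D^3_{m',-1} for m'=−3..3 at α=2.2018, β=0.7846, γ=0.9061.
cos(β/2)=0.924032, sin(β/2)=0.382315
d^3_{-3,-1}: single k=2 term ⇒ +0.412701;  D = +0.138596+0.388733i
d^3_{-2,-1}: k∈[1..2] ⇒ +0.814435 -0.278839 = +0.535596;  D = +0.301230-0.442858i
d^3_{-1,-1}: k∈[0..2] ⇒ +0.622476 -0.852472 +0.109448 = -0.120548;  D = +0.120480-0.004061i
d^3_{0,-1}: k∈[0..2] ⇒ -0.892169 +0.458180 -0.026145 = -0.460134;  D = -0.283820-0.362173i
d^3_{1,-1}: k∈[0..2] ⇒ +0.639354 -0.145931 +0.003123 = +0.496546;  D = +0.134882-0.477875i
d^3_{2,-1}: k∈[0..1] ⇒ -0.278839 +0.023867 = -0.254973;  D = +0.238994-0.088843i
d^3_{3,-1}: single k=0 term ⇒ +0.070649;  D = +0.058944+0.038946i
Y_3^{m'}(θ=0.5425,φ=1.1067) and Σ D·Y over m':
  (+0.1386+0.3887i)·(-0.0565+0.0102i)  (+0.3012-0.4429i)·(-0.1398-0.1868i)  (+0.1205-0.0041i)·(+0.1992-0.3980i)  (-0.2838-0.3622i)·(+0.2133+0.0000i)  (+0.1349-0.4779i)·(-0.1992-0.3980i)  (+0.2390-0.0888i)·(-0.1398+0.1868i)  (+0.0589+0.0389i)·(+0.0565+0.0102i)
Y_3^-1(R⁻¹ n̂) = -0.405694-0.039513i

Re=-0.4057 Im=-0.0395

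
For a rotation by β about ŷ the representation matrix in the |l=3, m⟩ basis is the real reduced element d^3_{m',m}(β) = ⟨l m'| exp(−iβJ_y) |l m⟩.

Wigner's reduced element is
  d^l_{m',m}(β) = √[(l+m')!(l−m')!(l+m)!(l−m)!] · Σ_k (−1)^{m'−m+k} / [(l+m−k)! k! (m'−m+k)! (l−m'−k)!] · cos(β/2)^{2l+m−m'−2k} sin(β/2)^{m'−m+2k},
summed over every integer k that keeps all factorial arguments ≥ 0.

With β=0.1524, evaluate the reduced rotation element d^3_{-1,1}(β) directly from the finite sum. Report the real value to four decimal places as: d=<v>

d^3_{-1,1}(β=0.1524) via Wigner's sum:
Half-angle: c=0.997098, s=0.076126. N=√(2·24·24·2)=48.000000
The bounds max(0,m−m')=2 and min(l+m,l−m')=4 give 3 terms
  k=2: (−1)^0·48.0000/(8)·0.9971^4·0.0761^2 = +0.034369
  k=3: (−1)^1·48.0000/(6)·0.9971^2·0.0761^4 = -0.000267
  k=4: (−1)^2·48.0000/(48)·0.9971^0·0.0761^6 = +0.000000
d^3_{-1,1}(0.1524) = +0.034369 -0.000267 +0.000000 = +0.034102

d=0.0341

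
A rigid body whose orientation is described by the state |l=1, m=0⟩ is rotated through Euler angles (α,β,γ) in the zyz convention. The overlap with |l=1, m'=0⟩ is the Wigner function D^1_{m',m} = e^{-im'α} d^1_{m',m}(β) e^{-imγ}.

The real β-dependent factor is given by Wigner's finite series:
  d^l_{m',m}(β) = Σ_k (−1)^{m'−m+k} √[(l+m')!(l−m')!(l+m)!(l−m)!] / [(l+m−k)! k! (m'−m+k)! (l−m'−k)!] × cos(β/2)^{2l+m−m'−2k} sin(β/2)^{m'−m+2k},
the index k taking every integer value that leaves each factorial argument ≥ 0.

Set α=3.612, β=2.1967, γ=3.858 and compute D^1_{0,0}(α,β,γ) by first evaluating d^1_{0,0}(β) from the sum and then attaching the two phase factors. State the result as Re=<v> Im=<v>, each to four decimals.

D^1_{0,0}(3.612,2.1967,3.858) = e^{-i·0·3.612}·d^1_{0,0}(2.1967)·e^{-i·0·3.858}. Compute d first:
With c≡cos(β/2)=0.455066 and s≡sin(β/2)=0.890458, N=[1·1·1·1]^{1/2}=1.000000
Admissible k: 0..1 (factorial args all ≥0)
  k=0: (−1)^0·1.0000/(1)·0.4551^2·0.8905^0 = +0.207085
  k=1: (−1)^1·1.0000/(1)·0.4551^0·0.8905^2 = -0.792915
d^1_{0,0}(2.1967) = +0.207085 -0.792915 = -0.585830
Phases: e^{-i·(0)·3.612}=+1.000000+0.000000i, e^{-i·(0)·3.858}=+1.000000+0.000000i ⇒ D=-0.585830+0.000000i

Re=-0.5858 Im=0.0000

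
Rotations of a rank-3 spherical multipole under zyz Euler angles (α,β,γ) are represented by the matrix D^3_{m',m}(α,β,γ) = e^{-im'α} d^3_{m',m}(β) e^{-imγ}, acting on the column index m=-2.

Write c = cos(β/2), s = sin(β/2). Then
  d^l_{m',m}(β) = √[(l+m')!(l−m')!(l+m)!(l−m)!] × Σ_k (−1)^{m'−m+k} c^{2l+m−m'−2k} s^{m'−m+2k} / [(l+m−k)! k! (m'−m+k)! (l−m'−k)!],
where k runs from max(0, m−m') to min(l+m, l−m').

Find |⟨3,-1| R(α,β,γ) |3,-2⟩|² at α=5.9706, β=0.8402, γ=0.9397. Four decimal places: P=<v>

P=0.2419

First d^3_{-1,-2}(β=0.8402), then the phase factors e^{-i(-1)α} and e^{-i(-2)γ}:
c=cos(0.8402/2)=0.913048, s=sin(0.8402/2)=0.407852; N=√[2·24·1·120]=75.894664
k: max(0,(-2)−(-1))=0 … min(3+(-2),3−(-1))=1
  k=0: (−1)^1·75.8947/(24)·0.9130^5·0.4079^1 = -0.818410
  k=1: (−1)^2·75.8947/(12)·0.9130^3·0.4079^3 = +0.326601
d^3_{-1,-2}(0.8402) = -0.818410 +0.326601 = -0.491808
|D^3_{-1,-2}|² = |d^3_{-1,-2}(β)|² = (-0.491808)² = 0.241875 (the z-rotation phases have unit modulus)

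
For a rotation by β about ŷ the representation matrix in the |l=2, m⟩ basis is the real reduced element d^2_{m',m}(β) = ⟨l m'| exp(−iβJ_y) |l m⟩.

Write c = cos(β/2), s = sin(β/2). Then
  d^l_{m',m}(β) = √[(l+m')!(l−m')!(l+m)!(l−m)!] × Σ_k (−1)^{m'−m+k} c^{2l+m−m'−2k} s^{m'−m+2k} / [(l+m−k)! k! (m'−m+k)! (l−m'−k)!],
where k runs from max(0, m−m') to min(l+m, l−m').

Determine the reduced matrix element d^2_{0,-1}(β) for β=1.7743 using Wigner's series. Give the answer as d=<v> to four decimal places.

d^2_{0,-1}(β=1.7743) via Wigner's sum:
c=cos(1.7743/2)=0.631624, s=sin(1.7743/2)=0.775275; N=√[2·2·1·6]=4.898979
The bounds max(0,m−m')=0 and min(l+m,l−m')=1 give 2 terms
  k=0: (−1)^1·4.8990/(2)·0.6316^3·0.7753^1 = -0.478528
  k=1: (−1)^2·4.8990/(2)·0.6316^1·0.7753^3 = +0.720944
d^2_{0,-1}(1.7743) = -0.478528 +0.720944 = +0.242416

d=0.2424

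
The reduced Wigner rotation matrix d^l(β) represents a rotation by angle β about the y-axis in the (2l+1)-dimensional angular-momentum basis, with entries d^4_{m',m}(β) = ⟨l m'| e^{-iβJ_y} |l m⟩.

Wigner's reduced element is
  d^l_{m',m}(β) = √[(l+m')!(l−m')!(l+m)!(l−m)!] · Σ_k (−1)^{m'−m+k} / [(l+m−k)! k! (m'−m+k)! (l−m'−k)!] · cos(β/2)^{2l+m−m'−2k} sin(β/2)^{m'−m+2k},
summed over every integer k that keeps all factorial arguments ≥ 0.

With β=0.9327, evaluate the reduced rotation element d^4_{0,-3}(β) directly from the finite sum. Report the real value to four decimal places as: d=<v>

d=-0.4566

d^4_{0,-3}(β=0.9327) via Wigner's sum:
c=cos(0.9327/2)=0.893215, s=sin(0.9327/2)=0.449629; N=√[24·24·1·5040]=1703.830978
The bounds max(0,m−m')=0 and min(l+m,l−m')=1 give 2 terms
  k=0: (−1)^3·1703.8310/(144)·0.8932^5·0.4496^3 = -0.611516
  k=1: (−1)^4·1703.8310/(144)·0.8932^3·0.4496^5 = +0.154955
d^4_{0,-3}(0.9327) = -0.611516 +0.154955 = -0.456562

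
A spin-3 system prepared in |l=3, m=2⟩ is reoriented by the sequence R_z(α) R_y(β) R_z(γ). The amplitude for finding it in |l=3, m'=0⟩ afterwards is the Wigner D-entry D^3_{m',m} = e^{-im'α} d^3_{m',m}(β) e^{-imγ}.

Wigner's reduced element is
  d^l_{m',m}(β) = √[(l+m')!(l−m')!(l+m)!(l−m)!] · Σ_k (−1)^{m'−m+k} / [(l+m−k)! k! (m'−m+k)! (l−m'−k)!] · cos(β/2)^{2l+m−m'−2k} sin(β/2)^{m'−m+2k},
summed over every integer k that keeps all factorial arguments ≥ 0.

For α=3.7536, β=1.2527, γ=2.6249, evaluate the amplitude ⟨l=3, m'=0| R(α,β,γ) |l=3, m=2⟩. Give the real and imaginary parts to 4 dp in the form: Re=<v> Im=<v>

D^3_{0,2}(3.7536,1.2527,2.6249) = e^{-i·0·3.7536}·d^3_{0,2}(1.2527)·e^{-i·2·2.6249}. Compute d first:
Half-angle: c=0.810172, s=0.586192. N=√(6·6·120·1)=65.726707
k∈{2,3} keeps every argument non-negative
  k=2: (−1)^0·65.7267/(12)·0.8102^4·0.5862^2 = +0.810867
  k=3: (−1)^1·65.7267/(12)·0.8102^2·0.5862^4 = -0.424496
d^3_{0,2}(1.2527) = +0.810867 -0.424496 = +0.386371
Attach z-rotation phases: D = e^{-i(0)(3.7536)}·(+0.386371)·e^{-i(2)(2.6249)} = +0.197789+0.331907i

Re=0.1978 Im=0.3319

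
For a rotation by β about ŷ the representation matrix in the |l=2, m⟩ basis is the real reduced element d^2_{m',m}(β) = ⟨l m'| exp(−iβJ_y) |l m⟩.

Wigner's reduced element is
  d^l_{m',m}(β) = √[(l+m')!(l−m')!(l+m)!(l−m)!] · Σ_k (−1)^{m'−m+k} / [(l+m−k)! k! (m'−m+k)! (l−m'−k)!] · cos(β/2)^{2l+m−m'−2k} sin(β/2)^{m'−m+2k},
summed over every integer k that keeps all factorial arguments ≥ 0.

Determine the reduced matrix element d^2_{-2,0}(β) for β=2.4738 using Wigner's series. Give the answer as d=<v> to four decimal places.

d^2_{-2,0}(β=2.4738) via Wigner's sum:
Half-angle: c=0.327727, s=0.944773. N=√(1·24·2·2)=9.797959
The bounds max(0,m−m')=2 and min(l+m,l−m')=2 give 1 term
  k=2: (−1)^0·9.7980/(4)·0.3277^2·0.9448^2 = +0.234830
d^2_{-2,0}(2.4738) = +0.234830

d=0.2348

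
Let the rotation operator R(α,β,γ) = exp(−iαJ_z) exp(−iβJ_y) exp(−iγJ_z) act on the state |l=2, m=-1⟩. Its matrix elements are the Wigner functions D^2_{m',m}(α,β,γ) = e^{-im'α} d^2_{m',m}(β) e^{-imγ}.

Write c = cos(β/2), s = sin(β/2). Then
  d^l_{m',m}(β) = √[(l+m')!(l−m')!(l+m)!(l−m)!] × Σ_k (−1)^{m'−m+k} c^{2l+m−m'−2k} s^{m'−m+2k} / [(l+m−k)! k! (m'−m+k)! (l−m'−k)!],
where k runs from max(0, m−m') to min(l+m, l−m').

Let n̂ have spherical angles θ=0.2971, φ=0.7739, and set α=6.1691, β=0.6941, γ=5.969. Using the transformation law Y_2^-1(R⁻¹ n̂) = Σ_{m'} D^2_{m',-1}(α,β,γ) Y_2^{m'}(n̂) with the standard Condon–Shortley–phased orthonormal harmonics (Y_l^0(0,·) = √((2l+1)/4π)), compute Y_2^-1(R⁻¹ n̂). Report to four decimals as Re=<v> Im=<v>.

Need the full column D^2_{m',-1} for m'=−2..2 at α=6.1691, β=0.6941, γ=5.969.
cos(β/2)=0.940380, sin(β/2)=0.340125
d^2_{-2,-1}: single k=1 term ⇒ +0.565691;  D = +0.484511-0.291984i
d^2_{-1,-1}: k∈[0..1] ⇒ +0.782013 -0.306906 = +0.475107;  D = +0.432197-0.197311i
d^2_{0,-1}: k∈[0..1] ⇒ -0.692827 +0.090635 = -0.602192;  D = -0.572714+0.186103i
d^2_{1,-1}: k∈[0..1] ⇒ +0.306906 -0.013383 = +0.293523;  D = +0.287666-0.058343i
d^2_{2,-1}: single k=0 term ⇒ -0.074003;  D = -0.073729+0.006358i
Y_2^{m'}(θ=0.2971,φ=0.7739) and Σ D·Y over m':
  (+0.4845-0.2920i)·(+0.0008-0.0331i)  (+0.4322-0.1973i)·(+0.1547-0.1511i)  (-0.5727+0.1861i)·(+0.5497+0.0000i)  (+0.2877-0.0583i)·(-0.1547-0.1511i)  (-0.0737+0.0064i)·(+0.0008+0.0331i)
Y_2^-1(R⁻¹ n̂) = -0.340666-0.046691i

Re=-0.3407 Im=-0.0467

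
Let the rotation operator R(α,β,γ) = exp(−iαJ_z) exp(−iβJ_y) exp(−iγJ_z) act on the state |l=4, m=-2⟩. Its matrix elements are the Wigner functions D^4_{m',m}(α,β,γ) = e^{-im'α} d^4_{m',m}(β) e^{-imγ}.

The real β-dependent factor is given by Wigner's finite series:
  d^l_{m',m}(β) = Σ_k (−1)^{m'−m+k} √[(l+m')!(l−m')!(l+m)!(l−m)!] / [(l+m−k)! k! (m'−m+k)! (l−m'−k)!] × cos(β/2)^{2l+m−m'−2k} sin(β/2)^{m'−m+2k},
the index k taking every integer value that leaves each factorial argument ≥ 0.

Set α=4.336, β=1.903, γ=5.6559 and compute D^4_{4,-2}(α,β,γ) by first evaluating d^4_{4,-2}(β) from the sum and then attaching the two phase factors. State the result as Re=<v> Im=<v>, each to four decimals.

Split into d^4_{4,-2}(β=1.903) × two z-phases.
Half-angle: c=0.580462, s=0.814287. N=√(40320·1·2·720)=7619.763776
k∈{0} keeps every argument non-negative
  k=0: (−1)^6·7619.7638/(1440)·0.5805^2·0.8143^6 = +0.519748
d^4_{4,-2}(1.903) = +0.519748
Phases: e^{-i·(4)·4.336}=+0.065194+0.997873i, e^{-i·(-2)·5.6559}=+0.310982-0.950416i ⇒ D=+0.503463+0.129084i

Re=0.5035 Im=0.1291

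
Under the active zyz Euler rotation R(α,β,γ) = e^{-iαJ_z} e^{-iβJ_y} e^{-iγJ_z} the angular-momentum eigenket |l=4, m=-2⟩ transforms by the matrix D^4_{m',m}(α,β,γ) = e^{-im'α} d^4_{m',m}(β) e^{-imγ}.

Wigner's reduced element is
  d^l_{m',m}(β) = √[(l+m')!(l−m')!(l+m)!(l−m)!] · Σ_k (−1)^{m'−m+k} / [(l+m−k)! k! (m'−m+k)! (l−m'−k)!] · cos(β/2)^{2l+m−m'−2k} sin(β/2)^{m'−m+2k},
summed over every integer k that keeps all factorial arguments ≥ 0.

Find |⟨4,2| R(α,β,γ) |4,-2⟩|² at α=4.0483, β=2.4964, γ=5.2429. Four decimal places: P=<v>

First d^4_{2,-2}(β=2.4964), then the phase factors e^{-i(2)α} and e^{-i(-2)γ}:
With c≡cos(β/2)=0.317030 and s≡sin(β/2)=0.948416, N=[720·2·2·720]^{1/2}=1440.000000
The bounds max(0,m−m')=0 and min(l+m,l−m')=2 give 3 terms
  k=0: (−1)^4·1440.0000/(96)·0.3170^4·0.9484^4 = +0.122599
  k=1: (−1)^5·1440.0000/(120)·0.3170^2·0.9484^6 = -0.877756
  k=2: (−1)^6·1440.0000/(1440)·0.3170^0·0.9484^8 = +0.654620
d^4_{2,-2}(2.4964) = +0.122599 -0.877756 +0.654620 = -0.100537
|D^4_{2,-2}|² = |d^4_{2,-2}(β)|² = (-0.100537)² = 0.010108 (the z-rotation phases have unit modulus)

P=0.0101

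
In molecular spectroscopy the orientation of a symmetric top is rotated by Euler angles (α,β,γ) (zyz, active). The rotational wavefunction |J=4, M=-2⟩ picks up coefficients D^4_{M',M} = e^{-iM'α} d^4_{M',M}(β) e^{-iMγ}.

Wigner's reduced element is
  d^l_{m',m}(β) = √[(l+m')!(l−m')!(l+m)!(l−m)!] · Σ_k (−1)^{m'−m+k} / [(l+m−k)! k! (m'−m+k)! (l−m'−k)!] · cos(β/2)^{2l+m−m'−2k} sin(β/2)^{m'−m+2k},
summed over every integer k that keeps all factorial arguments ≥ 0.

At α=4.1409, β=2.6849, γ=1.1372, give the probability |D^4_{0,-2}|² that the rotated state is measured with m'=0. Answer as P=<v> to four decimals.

P=0.1271

Split into d^4_{0,-2}(β=2.6849) × two z-phases.
With c≡cos(β/2)=0.226367 and s≡sin(β/2)=0.974042, N=[24·24·2·720]^{1/2}=910.735966
The bounds max(0,m−m')=0 and min(l+m,l−m')=2 give 3 terms
  k=0: (−1)^2·910.7360/(96)·0.2264^6·0.9740^2 = +0.001211
  k=1: (−1)^3·910.7360/(36)·0.2264^4·0.9740^4 = -0.059793
  k=2: (−1)^4·910.7360/(96)·0.2264^2·0.9740^6 = +0.415159
d^4_{0,-2}(2.6849) = +0.001211 -0.059793 +0.415159 = +0.356576
|D^4_{0,-2}|² = |d^4_{0,-2}(β)|² = (+0.356576)² = 0.127147 (the z-rotation phases have unit modulus)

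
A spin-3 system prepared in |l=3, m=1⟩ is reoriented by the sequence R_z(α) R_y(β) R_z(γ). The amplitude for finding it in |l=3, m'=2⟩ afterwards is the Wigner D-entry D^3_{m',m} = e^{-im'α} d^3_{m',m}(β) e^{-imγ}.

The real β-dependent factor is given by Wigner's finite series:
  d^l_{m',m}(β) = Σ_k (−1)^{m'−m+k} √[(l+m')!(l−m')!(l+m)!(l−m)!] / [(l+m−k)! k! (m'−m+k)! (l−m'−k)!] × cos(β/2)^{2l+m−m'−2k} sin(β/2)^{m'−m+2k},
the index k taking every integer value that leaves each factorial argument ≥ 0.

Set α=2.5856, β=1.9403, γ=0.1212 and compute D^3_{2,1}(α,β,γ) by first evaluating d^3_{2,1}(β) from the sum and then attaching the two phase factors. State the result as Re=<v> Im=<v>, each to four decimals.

D^3_{2,1}(2.5856,1.9403,0.1212) = e^{-i·2·2.5856}·d^3_{2,1}(1.9403)·e^{-i·1·0.1212}. Compute d first:
With c≡cos(β/2)=0.565176 and s≡sin(β/2)=0.824970, N=[120·1·24·2]^{1/2}=75.894664
The bounds max(0,m−m')=0 and min(l+m,l−m')=1 give 2 terms
  k=0: (−1)^1·75.8947/(24)·0.5652^5·0.8250^1 = -0.150438
  k=1: (−1)^2·75.8947/(12)·0.5652^3·0.8250^3 = +0.641056
d^3_{2,1}(1.9403) = -0.150438 +0.641056 = +0.490618
Phases: e^{-i·(2)·2.5856}=+0.442882+0.896580i, e^{-i·(1)·0.1212}=+0.992664-0.120903i ⇒ D=+0.268875+0.410381i

Re=0.2689 Im=0.4104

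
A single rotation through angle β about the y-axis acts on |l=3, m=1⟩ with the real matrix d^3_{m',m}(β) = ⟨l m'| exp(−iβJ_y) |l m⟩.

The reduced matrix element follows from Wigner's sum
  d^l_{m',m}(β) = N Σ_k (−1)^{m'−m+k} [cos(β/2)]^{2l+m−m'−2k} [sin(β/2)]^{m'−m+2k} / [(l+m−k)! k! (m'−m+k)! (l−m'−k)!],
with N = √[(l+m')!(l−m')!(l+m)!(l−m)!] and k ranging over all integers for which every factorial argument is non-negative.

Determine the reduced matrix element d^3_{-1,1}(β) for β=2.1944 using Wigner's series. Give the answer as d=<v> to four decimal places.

d=-0.3414

d^3_{-1,1}(β=2.1944) via Wigner's sum:
Half-angle: c=0.456090, s=0.889934. N=√(2·24·24·2)=48.000000
Admissible k: 2..4 (factorial args all ≥0)
  k=2: (−1)^0·48.0000/(8)·0.4561^4·0.8899^2 = +0.205621
  k=3: (−1)^1·48.0000/(6)·0.4561^2·0.8899^4 = -1.043810
  k=4: (−1)^2·48.0000/(48)·0.4561^0·0.8899^6 = +0.496760
d^3_{-1,1}(2.1944) = +0.205621 -1.043810 +0.496760 = -0.341429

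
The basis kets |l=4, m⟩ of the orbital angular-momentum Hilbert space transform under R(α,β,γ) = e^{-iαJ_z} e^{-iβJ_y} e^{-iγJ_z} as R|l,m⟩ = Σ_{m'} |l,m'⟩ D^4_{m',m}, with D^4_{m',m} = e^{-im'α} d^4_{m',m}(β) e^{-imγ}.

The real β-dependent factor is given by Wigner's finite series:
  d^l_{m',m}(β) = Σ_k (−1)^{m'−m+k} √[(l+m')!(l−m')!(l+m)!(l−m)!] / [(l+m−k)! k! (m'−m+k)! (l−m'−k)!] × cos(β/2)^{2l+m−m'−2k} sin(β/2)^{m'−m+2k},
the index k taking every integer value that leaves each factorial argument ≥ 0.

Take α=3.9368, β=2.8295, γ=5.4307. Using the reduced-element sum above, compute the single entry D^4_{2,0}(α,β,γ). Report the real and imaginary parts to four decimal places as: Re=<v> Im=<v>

D^4_{2,0}(3.9368,2.8295,5.4307) = e^{-i·2·3.9368}·d^4_{2,0}(2.8295)·e^{-i·0·5.4307}. Compute d first:
Half-angle: c=0.155414, s=0.987849. N=√(720·2·24·24)=910.735966
The bounds max(0,m−m')=0 and min(l+m,l−m')=2 give 3 terms
  k=0: (−1)^2·910.7360/(96)·0.1554^6·0.9878^2 = +0.000130
  k=1: (−1)^3·910.7360/(36)·0.1554^4·0.9878^4 = -0.014054
  k=2: (−1)^4·910.7360/(96)·0.1554^2·0.9878^6 = +0.212934
d^4_{2,0}(2.8295) = +0.000130 -0.014054 +0.212934 = +0.199010
Attach z-rotation phases: D = e^{-i(2)(3.9368)}·(+0.199010)·e^{-i(0)(5.4307)} = -0.003904-0.198972i

Re=-0.0039 Im=-0.1990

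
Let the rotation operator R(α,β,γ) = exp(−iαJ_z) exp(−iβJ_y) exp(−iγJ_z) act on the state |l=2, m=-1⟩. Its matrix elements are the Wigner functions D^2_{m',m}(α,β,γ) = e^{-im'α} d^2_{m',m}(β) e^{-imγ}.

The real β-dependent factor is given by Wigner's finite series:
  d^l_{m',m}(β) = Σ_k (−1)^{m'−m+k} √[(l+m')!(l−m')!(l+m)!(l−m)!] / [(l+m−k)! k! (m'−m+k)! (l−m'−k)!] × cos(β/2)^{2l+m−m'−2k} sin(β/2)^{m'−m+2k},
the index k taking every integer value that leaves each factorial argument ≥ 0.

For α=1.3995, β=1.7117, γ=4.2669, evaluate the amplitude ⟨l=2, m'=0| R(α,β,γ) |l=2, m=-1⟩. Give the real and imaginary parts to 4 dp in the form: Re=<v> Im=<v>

Re=-0.0734 Im=-0.1537

D^2_{0,-1}(1.3995,1.7117,4.2669) = e^{-i·0·1.3995}·d^2_{0,-1}(1.7117)·e^{-i·-1·4.2669}. Compute d first:
With c≡cos(β/2)=0.655577 and s≡sin(β/2)=0.755128, N=[2·2·1·6]^{1/2}=4.898979
Admissible k: 0..1 (factorial args all ≥0)
  k=0: (−1)^1·4.8990/(2)·0.6556^3·0.7551^1 = -0.521156
  k=1: (−1)^2·4.8990/(2)·0.6556^1·0.7551^3 = +0.691451
d^2_{0,-1}(1.7117) = -0.521156 +0.691451 = +0.170296
Phases: e^{-i·(0)·1.3995}=+1.000000+0.000000i, e^{-i·(-1)·4.2669}=-0.430899-0.902400i ⇒ D=-0.073380-0.153675i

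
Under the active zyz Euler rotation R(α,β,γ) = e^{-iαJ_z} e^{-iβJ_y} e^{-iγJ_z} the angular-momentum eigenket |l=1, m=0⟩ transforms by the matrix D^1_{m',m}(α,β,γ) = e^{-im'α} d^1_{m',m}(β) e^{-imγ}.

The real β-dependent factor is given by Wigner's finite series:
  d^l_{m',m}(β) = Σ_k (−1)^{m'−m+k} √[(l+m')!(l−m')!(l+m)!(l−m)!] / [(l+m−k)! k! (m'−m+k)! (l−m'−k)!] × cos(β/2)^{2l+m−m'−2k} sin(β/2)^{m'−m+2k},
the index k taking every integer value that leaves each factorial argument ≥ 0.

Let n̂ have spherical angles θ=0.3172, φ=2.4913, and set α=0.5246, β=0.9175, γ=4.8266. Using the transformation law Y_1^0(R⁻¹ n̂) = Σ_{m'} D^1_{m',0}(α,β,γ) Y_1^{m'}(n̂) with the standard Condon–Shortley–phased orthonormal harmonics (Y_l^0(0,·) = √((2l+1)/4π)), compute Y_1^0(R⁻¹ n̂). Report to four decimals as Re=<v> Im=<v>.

Re=0.2355 Im=0.0000

Need the full column D^1_{m',0} for m'=−1..1 at α=0.5246, β=0.9175, γ=4.8266.
cos(β/2)=0.896607, sin(β/2)=0.442828
d^1_{-1,0}: single k=1 term ⇒ +0.561503;  D = +0.485994+0.281238i
d^1_{0,0}: k∈[0..1] ⇒ +0.803904 -0.196096 = +0.607807;  D = +0.607807+0.000000i
d^1_{1,0}: single k=0 term ⇒ -0.561503;  D = -0.485994+0.281238i
Y_1^{m'}(θ=0.3172,φ=2.4913) and Σ D·Y over m':
  (+0.4860+0.2812i)·(-0.0858-0.0652i)  (+0.6078+0.0000i)·(+0.4642+0.0000i)  (-0.4860+0.2812i)·(+0.0858-0.0652i)
Y_1^0(R⁻¹ n̂) = +0.235491+0.000000i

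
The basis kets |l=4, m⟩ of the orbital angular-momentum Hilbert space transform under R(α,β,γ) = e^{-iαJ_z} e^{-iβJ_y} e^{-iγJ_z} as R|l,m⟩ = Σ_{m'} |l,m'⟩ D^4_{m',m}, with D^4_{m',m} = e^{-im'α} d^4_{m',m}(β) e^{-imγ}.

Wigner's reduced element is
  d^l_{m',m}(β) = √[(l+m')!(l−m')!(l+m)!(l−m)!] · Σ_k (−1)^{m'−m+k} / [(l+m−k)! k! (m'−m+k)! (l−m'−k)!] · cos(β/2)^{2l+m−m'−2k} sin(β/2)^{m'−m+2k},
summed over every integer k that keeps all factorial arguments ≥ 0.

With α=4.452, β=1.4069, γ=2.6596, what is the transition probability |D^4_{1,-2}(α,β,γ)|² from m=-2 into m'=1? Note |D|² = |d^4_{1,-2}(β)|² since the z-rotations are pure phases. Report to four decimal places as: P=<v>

P=0.0056

Split into d^4_{1,-2}(β=1.4069) × two z-phases.
c=cos(1.4069/2)=0.762615, s=sin(1.4069/2)=0.646853; N=√[120·6·2·720]=1018.233765
k: max(0,(-2)−(1))=0 … min(4+(-2),4−(1))=2
  k=0: (−1)^3·1018.2338/(72)·0.7626^5·0.6469^3 = -0.987320
  k=1: (−1)^4·1018.2338/(48)·0.7626^3·0.6469^5 = +1.065489
  k=2: (−1)^5·1018.2338/(240)·0.7626^1·0.6469^7 = -0.153313
d^4_{1,-2}(1.4069) = -0.987320 +1.065489 -0.153313 = -0.075144
|D^4_{1,-2}|² = |d^4_{1,-2}(β)|² = (-0.075144)² = 0.005647 (the z-rotation phases have unit modulus)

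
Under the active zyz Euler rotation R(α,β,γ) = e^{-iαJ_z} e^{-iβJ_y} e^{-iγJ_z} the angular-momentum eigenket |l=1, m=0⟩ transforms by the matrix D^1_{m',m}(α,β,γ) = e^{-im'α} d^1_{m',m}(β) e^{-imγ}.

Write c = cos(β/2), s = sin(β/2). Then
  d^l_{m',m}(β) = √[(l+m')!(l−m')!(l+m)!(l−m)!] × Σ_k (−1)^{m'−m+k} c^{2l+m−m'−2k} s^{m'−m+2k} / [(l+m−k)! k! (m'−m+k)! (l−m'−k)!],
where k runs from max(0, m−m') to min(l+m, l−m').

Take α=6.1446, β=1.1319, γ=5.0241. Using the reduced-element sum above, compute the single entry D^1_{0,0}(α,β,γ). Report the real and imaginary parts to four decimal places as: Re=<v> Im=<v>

D^1_{0,0}(6.1446,1.1319,5.0241) = e^{-i·0·6.1446}·d^1_{0,0}(1.1319)·e^{-i·0·5.0241}. Compute d first:
With c≡cos(β/2)=0.844080 and s≡sin(β/2)=0.536218, N=[1·1·1·1]^{1/2}=1.000000
Admissible k: 0..1 (factorial args all ≥0)
  k=0: (−1)^0·1.0000/(1)·0.8441^2·0.5362^0 = +0.712470
  k=1: (−1)^1·1.0000/(1)·0.8441^0·0.5362^2 = -0.287530
d^1_{0,0}(1.1319) = +0.712470 -0.287530 = +0.424941
D = (+1.000000+0.000000i)·(+0.424941)·(+1.000000+0.000000i) = +0.424941+0.000000i

Re=0.4249 Im=0.0000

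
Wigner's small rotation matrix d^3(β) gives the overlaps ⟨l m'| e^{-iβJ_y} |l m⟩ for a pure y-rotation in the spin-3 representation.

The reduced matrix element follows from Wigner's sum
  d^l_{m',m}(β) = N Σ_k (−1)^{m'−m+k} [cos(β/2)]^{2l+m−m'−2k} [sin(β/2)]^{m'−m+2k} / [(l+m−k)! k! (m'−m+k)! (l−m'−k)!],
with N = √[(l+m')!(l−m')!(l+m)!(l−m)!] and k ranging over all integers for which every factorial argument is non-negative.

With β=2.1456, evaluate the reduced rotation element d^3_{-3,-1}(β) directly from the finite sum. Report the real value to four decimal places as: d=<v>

d=0.1556

d^3_{-3,-1}(β=2.1456) via Wigner's sum:
Half-angle: c=0.477666, s=0.878541. N=√(1·720·2·24)=185.903201
k: max(0,(-1)−(-3))=2 … min(3+(-1),3−(-3))=2
  k=2: (−1)^0·185.9032/(48)·0.4777^4·0.8785^2 = +0.155621
d^3_{-3,-1}(2.1456) = +0.155621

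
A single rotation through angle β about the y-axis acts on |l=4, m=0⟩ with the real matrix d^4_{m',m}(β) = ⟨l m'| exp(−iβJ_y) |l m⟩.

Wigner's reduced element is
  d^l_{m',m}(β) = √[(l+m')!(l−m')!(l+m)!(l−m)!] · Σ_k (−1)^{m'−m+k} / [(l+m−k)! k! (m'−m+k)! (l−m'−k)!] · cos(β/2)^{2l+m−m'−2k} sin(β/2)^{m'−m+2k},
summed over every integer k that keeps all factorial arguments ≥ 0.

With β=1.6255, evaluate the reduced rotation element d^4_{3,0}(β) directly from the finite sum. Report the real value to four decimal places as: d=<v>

d^4_{3,0}(β=1.6255) via Wigner's sum:
c=cos(1.6255/2)=0.687504, s=sin(1.6255/2)=0.726181; N=√[5040·1·24·24]=1703.830978
Admissible k: 0..1 (factorial args all ≥0)
  k=0: (−1)^3·1703.8310/(144)·0.6875^5·0.7262^3 = -0.695944
  k=1: (−1)^4·1703.8310/(144)·0.6875^3·0.7262^5 = +0.776449
d^4_{3,0}(1.6255) = -0.695944 +0.776449 = +0.080505

d=0.0805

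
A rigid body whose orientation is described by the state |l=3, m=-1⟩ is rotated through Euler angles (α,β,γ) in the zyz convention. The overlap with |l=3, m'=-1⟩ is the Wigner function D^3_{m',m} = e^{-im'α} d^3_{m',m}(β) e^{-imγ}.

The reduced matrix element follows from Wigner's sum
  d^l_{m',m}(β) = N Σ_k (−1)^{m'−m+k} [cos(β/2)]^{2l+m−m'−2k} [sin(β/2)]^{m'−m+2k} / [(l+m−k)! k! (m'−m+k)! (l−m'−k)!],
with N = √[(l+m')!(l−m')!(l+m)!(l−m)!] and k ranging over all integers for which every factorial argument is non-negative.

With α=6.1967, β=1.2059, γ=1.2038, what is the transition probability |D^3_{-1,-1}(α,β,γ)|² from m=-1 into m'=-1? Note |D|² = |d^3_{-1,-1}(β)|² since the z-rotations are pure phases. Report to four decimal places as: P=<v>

P=0.2033

Split into d^3_{-1,-1}(β=1.2059) × two z-phases.
c=cos(1.2059/2)=0.823666, s=sin(1.2059/2)=0.567075; N=√[2·24·2·24]=48.000000
k: max(0,(-1)−(-1))=0 … min(3+(-1),3−(-1))=2
  k=0: (−1)^0·48.0000/(48)·0.8237^6·0.5671^0 = +0.312254
  k=1: (−1)^1·48.0000/(6)·0.8237^4·0.5671^2 = -1.184066
  k=2: (−1)^2·48.0000/(8)·0.8237^2·0.5671^4 = +0.420935
d^3_{-1,-1}(1.2059) = +0.312254 -1.184066 +0.420935 = -0.450877
|D^3_{-1,-1}|² = |d^3_{-1,-1}(β)|² = (-0.450877)² = 0.203290 (the z-rotation phases have unit modulus)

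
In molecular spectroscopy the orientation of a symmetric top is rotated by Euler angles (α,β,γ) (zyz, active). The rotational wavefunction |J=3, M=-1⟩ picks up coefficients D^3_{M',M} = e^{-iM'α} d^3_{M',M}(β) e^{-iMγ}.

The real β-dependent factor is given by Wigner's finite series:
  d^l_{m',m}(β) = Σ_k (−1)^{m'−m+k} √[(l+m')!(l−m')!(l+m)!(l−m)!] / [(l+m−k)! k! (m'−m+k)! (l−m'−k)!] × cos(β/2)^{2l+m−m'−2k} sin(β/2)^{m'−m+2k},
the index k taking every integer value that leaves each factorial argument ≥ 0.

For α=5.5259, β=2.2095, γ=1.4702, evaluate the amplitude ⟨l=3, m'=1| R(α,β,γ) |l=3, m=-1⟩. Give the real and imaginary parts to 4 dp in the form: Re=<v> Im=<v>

Re=0.1986 Im=-0.2577

Split into d^3_{1,-1}(β=2.2095) × two z-phases.
With c≡cos(β/2)=0.449358 and s≡sin(β/2)=0.893352, N=[24·2·2·24]^{1/2}=48.000000
The bounds max(0,m−m')=0 and min(l+m,l−m')=2 give 3 terms
  k=0: (−1)^2·48.0000/(8)·0.4494^4·0.8934^2 = +0.195238
  k=1: (−1)^3·48.0000/(6)·0.4494^2·0.8934^4 = -1.028880
  k=2: (−1)^4·48.0000/(48)·0.4494^0·0.8934^6 = +0.508318
d^3_{1,-1}(2.2095) = +0.195238 -1.028880 +0.508318 = -0.325324
Attach z-rotation phases: D = e^{-i(1)(5.5259)}·(-0.325324)·e^{-i(-1)(1.4702)} = +0.198609-0.257662i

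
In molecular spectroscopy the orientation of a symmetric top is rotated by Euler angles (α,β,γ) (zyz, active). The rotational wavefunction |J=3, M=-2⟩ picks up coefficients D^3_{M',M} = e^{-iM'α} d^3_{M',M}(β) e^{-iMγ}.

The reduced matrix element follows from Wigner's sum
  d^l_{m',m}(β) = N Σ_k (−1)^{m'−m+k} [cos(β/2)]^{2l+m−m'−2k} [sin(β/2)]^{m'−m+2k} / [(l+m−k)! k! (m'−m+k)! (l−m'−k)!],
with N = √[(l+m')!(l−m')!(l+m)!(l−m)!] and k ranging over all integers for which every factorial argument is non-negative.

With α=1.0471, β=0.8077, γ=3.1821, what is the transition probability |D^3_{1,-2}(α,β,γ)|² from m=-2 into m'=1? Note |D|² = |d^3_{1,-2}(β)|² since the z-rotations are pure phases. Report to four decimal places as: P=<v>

P=0.0735

First d^3_{1,-2}(β=0.8077), then the phase factors e^{-i(1)α} and e^{-i(-2)γ}:
c=cos(0.8077/2)=0.919555, s=sin(0.8077/2)=0.392962; N=√[24·2·1·120]=75.894664
The bounds max(0,m−m')=0 and min(l+m,l−m')=1 give 2 terms
  k=0: (−1)^3·75.8947/(12)·0.9196^3·0.3930^3 = -0.298410
  k=1: (−1)^4·75.8947/(24)·0.9196^1·0.3930^5 = +0.027248
d^3_{1,-2}(0.8077) = -0.298410 +0.027248 = -0.271162
|D^3_{1,-2}|² = |d^3_{1,-2}(β)|² = (-0.271162)² = 0.073529 (the z-rotation phases have unit modulus)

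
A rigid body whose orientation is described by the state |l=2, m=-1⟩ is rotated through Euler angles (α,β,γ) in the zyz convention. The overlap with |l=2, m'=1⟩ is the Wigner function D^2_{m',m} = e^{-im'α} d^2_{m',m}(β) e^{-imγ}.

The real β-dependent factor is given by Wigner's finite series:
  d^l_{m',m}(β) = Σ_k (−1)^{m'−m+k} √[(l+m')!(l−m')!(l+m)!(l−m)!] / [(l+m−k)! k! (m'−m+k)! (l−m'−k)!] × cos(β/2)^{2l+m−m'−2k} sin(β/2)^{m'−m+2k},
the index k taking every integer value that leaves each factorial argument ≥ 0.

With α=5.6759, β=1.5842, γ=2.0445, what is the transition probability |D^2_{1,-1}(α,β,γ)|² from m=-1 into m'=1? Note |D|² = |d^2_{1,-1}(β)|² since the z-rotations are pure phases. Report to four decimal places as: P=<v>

P=0.2432

D^2_{1,-1}(5.6759,1.5842,2.0445) = e^{-i·1·5.6759}·d^2_{1,-1}(1.5842)·e^{-i·-1·2.0445}. Compute d first:
c=cos(1.5842/2)=0.702352, s=sin(1.5842/2)=0.711830; N=√[6·1·1·6]=6.000000
k: max(0,(-1)−(1))=0 … min(2+(-1),2−(1))=1
  k=0: (−1)^2·6.0000/(2)·0.7024^2·0.7118^2 = +0.749865
  k=1: (−1)^3·6.0000/(6)·0.7024^0·0.7118^4 = -0.256747
d^2_{1,-1}(1.5842) = +0.749865 -0.256747 = +0.493119
|D^2_{1,-1}|² = |d^2_{1,-1}(β)|² = (+0.493119)² = 0.243166 (the z-rotation phases have unit modulus)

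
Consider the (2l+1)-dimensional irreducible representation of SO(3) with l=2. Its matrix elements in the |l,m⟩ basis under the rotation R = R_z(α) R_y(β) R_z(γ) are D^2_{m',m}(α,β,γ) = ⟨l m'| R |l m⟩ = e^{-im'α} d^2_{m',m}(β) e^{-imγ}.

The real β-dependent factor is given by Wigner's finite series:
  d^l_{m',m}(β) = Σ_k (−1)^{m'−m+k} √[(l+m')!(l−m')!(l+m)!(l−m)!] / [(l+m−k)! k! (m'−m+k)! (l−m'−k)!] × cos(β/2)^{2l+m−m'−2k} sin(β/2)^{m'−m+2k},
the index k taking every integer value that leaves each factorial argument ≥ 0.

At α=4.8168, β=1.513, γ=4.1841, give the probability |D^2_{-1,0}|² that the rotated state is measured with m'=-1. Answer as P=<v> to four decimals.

D^2_{-1,0}(4.8168,1.513,4.1841) = e^{-i·-1·4.8168}·d^2_{-1,0}(1.513)·e^{-i·0·4.1841}. Compute d first:
Half-angle: c=0.727243, s=0.686380. N=√(1·6·2·2)=4.898979
The bounds max(0,m−m')=1 and min(l+m,l−m')=2 give 2 terms
  k=1: (−1)^0·4.8990/(2)·0.7272^3·0.6864^1 = +0.646664
  k=2: (−1)^1·4.8990/(2)·0.7272^1·0.6864^3 = -0.576036
d^2_{-1,0}(1.513) = +0.646664 -0.576036 = +0.070628
|D^2_{-1,0}|² = |d^2_{-1,0}(β)|² = (+0.070628)² = 0.004988 (the z-rotation phases have unit modulus)

P=0.0050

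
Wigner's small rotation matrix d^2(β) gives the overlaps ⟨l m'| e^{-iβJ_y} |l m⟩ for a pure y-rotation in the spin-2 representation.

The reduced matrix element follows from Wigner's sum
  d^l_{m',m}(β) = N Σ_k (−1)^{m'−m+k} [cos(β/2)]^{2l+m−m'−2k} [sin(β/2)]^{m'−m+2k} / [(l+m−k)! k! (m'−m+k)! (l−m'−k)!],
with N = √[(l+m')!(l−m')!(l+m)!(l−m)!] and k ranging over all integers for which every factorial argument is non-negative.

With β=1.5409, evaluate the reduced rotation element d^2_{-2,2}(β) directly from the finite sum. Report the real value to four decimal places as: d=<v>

d=0.2353

d^2_{-2,2}(β=1.5409) via Wigner's sum:
c=cos(1.5409/2)=0.717597, s=sin(1.5409/2)=0.696458; N=√[1·24·24·1]=24.000000
Admissible k: 4..4 (factorial args all ≥0)
  k=4: (−1)^0·24.0000/(24)·0.7176^0·0.6965^4 = +0.235277
d^2_{-2,2}(1.5409) = +0.235277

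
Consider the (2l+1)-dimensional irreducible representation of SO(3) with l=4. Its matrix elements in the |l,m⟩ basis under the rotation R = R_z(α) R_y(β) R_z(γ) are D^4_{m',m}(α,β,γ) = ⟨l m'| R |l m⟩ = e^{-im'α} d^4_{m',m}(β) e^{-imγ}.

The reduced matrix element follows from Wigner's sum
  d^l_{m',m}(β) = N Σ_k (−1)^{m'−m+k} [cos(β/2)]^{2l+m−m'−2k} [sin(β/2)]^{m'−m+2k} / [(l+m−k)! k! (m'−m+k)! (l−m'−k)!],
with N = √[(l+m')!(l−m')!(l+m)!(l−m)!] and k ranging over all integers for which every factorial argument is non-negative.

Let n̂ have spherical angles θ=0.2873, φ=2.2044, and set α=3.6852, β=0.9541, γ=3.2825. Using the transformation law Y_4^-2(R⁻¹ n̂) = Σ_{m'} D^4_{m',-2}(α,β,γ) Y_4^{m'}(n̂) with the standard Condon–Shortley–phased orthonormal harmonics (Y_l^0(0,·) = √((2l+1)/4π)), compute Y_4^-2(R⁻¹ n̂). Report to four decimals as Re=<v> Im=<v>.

Need the full column D^4_{m',-2} for m'=−4..4 at α=3.6852, β=0.9541, γ=3.2825.
cos(β/2)=0.888353, sin(β/2)=0.459161
d^4_{-4,-2}: single k=2 term ⇒ +0.548305;  D = -0.424497+0.347046i
d^4_{-3,-2}: k∈[1..2] ⇒ +0.750116 -0.601184 = +0.148932;  D = +0.049925-0.140315i
d^4_{-2,-2}: k∈[0..2] ⇒ +0.387870 -1.243440 +0.415233 = -0.440336;  D = -0.088244-0.431404i
d^4_{-1,-2}: k∈[0..2] ⇒ -0.850552 +1.136131 -0.202346 = +0.083233;  D = -0.056453-0.061163i
d^4_{0,-2}: k∈[0..2] ⇒ +0.983025 -0.700311 +0.070158 = +0.352873;  D = +0.338953+0.098134i
d^4_{1,-2}: k∈[0..2] ⇒ -0.757421 +0.303519 -0.016217 = -0.470119;  D = +0.454101-0.121673i
d^4_{2,-2}: k∈[0..2] ⇒ +0.415233 -0.088744 +0.001976 = +0.328465;  D = +0.227568-0.236859i
d^4_{3,-2}: k∈[0..1] ⇒ -0.160607 +0.014302 = -0.146305;  D = +0.032183-0.142721i
d^4_{4,-2}: single k=0 term ⇒ +0.039133;  D = -0.012377-0.037124i
Y_4^{m'}(θ=0.2873,φ=2.2044) and Σ D·Y over m':
  (-0.4245+0.3470i)·(-0.0023-0.0016i)  (+0.0499-0.1403i)·(+0.0258-0.0089i)  (-0.0882-0.4314i)·(-0.0437+0.1394i)  (-0.0565-0.0612i)·(-0.2617-0.3562i)  (+0.3390+0.0981i)·(+0.5304+0.0000i)  (+0.4541-0.1217i)·(+0.2617-0.3562i)  (+0.2276-0.2369i)·(-0.0437-0.1394i)  (+0.0322-0.1427i)·(-0.0258-0.0089i)  (-0.0124-0.0371i)·(-0.0023+0.0016i)
Y_4^-2(R⁻¹ n̂) = +0.268890-0.120985i

Re=0.2689 Im=-0.1210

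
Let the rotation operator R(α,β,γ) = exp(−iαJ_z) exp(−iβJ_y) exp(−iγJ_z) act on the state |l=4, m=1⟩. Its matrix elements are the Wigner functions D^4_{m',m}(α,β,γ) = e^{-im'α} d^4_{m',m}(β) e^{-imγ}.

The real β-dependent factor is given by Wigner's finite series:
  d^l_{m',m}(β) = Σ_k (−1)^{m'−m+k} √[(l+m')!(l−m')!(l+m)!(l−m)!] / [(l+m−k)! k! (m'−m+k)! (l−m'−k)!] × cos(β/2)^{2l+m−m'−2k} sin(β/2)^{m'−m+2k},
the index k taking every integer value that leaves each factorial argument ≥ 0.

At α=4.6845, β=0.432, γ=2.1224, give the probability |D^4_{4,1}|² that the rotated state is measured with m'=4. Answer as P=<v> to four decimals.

First d^4_{4,1}(β=0.432), then the phase factors e^{-i(4)α} and e^{-i(1)γ}:
Half-angle: c=0.976763, s=0.214324. N=√(40320·1·120·6)=5387.986637
k∈{0} keeps every argument non-negative
  k=0: (−1)^3·5387.9866/(720)·0.9768^5·0.2143^3 = -0.065502
d^4_{4,1}(0.432) = -0.065502
|D^4_{4,1}|² = |d^4_{4,1}(β)|² = (-0.065502)² = 0.004290 (the z-rotation phases have unit modulus)

P=0.0043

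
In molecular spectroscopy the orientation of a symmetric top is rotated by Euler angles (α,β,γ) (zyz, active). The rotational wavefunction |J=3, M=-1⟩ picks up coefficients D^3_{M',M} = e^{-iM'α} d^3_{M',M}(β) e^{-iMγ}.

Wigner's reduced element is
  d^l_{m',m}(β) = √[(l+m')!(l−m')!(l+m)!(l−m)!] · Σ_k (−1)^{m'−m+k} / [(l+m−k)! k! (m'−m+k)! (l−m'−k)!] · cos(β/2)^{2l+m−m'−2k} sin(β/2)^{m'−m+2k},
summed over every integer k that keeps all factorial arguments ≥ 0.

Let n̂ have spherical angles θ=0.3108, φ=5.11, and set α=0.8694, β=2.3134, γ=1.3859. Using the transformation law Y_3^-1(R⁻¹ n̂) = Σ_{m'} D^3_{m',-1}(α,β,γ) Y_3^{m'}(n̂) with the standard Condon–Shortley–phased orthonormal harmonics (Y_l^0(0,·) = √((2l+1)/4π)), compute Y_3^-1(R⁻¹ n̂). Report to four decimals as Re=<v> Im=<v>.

Re=-0.2188 Im=-0.3154

Need the full column D^3_{m',-1} for m'=−3..3 at α=0.8694, β=2.3134, γ=1.3859.
cos(β/2)=0.402363, sin(β/2)=0.915480
d^3_{-3,-1}: single k=2 term ⇒ +0.085078;  D = -0.055989-0.064058i
d^3_{-2,-1}: k∈[1..2] ⇒ +0.030531 -0.316104 = -0.285574;  D = +0.285533-0.004824i
d^3_{-1,-1}: k∈[0..2] ⇒ +0.004243 -0.175735 +0.682312 = +0.510820;  D = -0.322985+0.395749i
d^3_{0,-1}: k∈[0..2] ⇒ -0.033445 +0.519412 -0.896300 = -0.410332;  D = -0.075437-0.403339i
d^3_{1,-1}: k∈[0..2] ⇒ +0.131802 -0.909749 +0.588700 = -0.189248;  D = -0.164561-0.093458i
d^3_{2,-1}: k∈[0..1] ⇒ -0.316104 +0.818206 = +0.502102;  D = +0.471160-0.173537i
d^3_{3,-1}: single k=0 term ⇒ +0.440430;  D = +0.150400-0.413955i
Y_3^{m'}(θ=0.3108,φ=5.11) and Σ D·Y over m':
  (-0.0560-0.0641i)·(-0.0111-0.0044i)  (+0.2855-0.0048i)·(-0.0637+0.0650i)  (-0.3230+0.3957i)·(+0.1352+0.3219i)  (-0.0754-0.4033i)·(+0.5444+0.0000i)  (-0.1646-0.0935i)·(-0.1352+0.3219i)  (+0.4712-0.1735i)·(-0.0637-0.0650i)  (+0.1504-0.4140i)·(+0.0111-0.0044i)
Y_3^-1(R⁻¹ n̂) = -0.218782-0.315391i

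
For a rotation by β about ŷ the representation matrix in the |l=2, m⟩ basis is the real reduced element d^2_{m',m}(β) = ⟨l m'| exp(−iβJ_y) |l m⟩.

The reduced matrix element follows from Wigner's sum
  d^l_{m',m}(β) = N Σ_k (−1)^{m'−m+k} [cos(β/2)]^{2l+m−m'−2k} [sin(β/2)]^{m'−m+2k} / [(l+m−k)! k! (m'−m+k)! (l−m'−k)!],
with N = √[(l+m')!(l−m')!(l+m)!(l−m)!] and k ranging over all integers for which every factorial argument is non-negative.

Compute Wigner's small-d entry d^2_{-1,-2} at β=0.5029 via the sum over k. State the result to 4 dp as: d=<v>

d=-0.4521

d^2_{-1,-2}(β=0.5029) via Wigner's sum:
With c≡cos(β/2)=0.968553 and s≡sin(β/2)=0.248809, N=[1·6·1·24]^{1/2}=12.000000
k∈{0} keeps every argument non-negative
  k=0: (−1)^1·12.0000/(6)·0.9686^3·0.2488^1 = -0.452132
d^2_{-1,-2}(0.5029) = -0.452132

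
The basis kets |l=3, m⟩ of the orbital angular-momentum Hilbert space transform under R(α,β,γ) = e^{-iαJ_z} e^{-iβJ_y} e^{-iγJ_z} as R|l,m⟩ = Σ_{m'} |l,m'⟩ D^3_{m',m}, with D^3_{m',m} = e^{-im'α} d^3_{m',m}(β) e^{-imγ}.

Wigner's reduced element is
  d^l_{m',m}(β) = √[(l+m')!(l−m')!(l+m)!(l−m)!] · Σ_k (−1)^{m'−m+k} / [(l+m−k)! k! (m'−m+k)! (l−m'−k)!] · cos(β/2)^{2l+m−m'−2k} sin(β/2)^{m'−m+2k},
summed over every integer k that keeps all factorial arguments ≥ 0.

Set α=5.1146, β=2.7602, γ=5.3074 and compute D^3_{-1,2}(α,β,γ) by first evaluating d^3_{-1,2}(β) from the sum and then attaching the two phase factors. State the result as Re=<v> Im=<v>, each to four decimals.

Re=-0.3588 Im=-0.3571

Split into d^3_{-1,2}(β=2.7602) × two z-phases.
c=cos(2.7602/2)=0.189543, s=sin(2.7602/2)=0.981872; N=√[2·24·120·1]=75.894664
Admissible k: 3..4 (factorial args all ≥0)
  k=3: (−1)^0·75.8947/(12)·0.1895^3·0.9819^3 = +0.040768
  k=4: (−1)^1·75.8947/(24)·0.1895^1·0.9819^5 = -0.546994
d^3_{-1,2}(2.7602) = +0.040768 -0.546994 = -0.506226
Attach z-rotation phases: D = e^{-i(-1)(5.1146)}·(-0.506226)·e^{-i(2)(5.3074)} = -0.358819-0.357091i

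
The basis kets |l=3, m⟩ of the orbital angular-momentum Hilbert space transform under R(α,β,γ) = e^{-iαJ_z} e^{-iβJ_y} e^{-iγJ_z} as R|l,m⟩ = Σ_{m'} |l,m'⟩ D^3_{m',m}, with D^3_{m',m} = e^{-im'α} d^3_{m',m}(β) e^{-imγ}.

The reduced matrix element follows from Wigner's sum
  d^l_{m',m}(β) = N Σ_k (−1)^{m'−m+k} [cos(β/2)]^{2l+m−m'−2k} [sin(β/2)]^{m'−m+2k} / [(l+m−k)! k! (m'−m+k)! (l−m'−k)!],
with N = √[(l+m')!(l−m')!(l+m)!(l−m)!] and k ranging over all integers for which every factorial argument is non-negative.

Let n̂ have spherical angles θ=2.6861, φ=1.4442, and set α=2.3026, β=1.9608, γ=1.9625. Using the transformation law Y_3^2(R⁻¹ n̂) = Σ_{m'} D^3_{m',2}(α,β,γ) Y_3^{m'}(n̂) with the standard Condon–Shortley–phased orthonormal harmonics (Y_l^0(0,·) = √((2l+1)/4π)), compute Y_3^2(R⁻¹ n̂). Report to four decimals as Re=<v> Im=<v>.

Need the full column D^3_{m',2} for m'=−3..3 at α=2.3026, β=1.9608, γ=1.9625.
cos(β/2)=0.556690, sin(β/2)=0.830720
d^3_{-3,2}: single k=5 term ⇒ +0.539465;  D = -0.532677+0.085303i
d^3_{-2,2}: k∈[4..5] ⇒ +0.737932 -0.328646 = +0.409286;  D = +0.318198+0.257420i
d^3_{-1,2}: k∈[3..4] ⇒ +0.625511 -0.696446 = -0.070934;  D = +0.003659+0.070840i
d^3_{0,2}: k∈[2..3] ⇒ +0.363015 -0.808364 = -0.445349;  D = +0.315535-0.314282i
d^3_{1,2}: k∈[1..2] ⇒ +0.140450 -0.625511 = -0.485061;  D = -0.484312-0.026948i
d^3_{2,2}: k∈[0..1] ⇒ +0.029763 -0.331386 = -0.301623;  D = +0.188770+0.235249i
d^3_{3,2}: single k=0 term ⇒ -0.108792;  D = +0.017631-0.107354i
Y_3^{m'}(θ=2.6861,φ=1.4442) and Σ D·Y over m':
  (-0.5327+0.0853i)·(-0.0132+0.0330i)  (+0.3182+0.2574i)·(+0.1719+0.0445i)  (+0.0037+0.0708i)·(+0.0544-0.4277i)  (+0.3155-0.3143i)·(-0.3460+0.0000i)  (-0.4843-0.0269i)·(-0.0544-0.4277i)  (+0.1888+0.2352i)·(+0.1719-0.0445i)  (+0.0176-0.1074i)·(+0.0132+0.0330i)
Y_3^2(R⁻¹ n̂) = +0.030316+0.390564i

Re=0.0303 Im=0.3906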